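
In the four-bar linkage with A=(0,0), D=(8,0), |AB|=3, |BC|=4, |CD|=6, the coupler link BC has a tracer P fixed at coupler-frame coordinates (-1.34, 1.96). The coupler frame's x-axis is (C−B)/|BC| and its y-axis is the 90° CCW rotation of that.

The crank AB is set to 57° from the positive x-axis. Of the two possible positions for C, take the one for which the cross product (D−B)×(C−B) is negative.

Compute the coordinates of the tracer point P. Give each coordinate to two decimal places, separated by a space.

3.39 4.11

A=(0,0), D=(8.00,0)
B = A + 3.00·(cos57°, sin57°) = (1.6339, 2.5160)
|BD| = 6.8452
circle(B,4.00) ∩ circle(D,6.00): a=1.9618, h=3.4859
  candidates: C₊=(4.7396,5.0369) cross=23.862; C₋=(2.1771,-1.4469) cross=-23.862
  mode - wants cross < 0 → take C=(2.1771,-1.4469) (cross=-23.862)
ex = (C−B)/|BC| = (0.1358,-0.9907); ey = (0.9907,0.1358)
P = B + -1.34·ex + 1.96·ey = (3.3938,4.1098)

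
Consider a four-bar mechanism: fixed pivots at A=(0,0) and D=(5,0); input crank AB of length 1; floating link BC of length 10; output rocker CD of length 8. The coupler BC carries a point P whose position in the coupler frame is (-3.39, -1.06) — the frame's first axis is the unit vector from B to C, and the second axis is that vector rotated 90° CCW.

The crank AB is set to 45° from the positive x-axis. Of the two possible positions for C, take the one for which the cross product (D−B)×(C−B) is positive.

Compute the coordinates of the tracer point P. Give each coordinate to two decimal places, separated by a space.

-1.13 -2.33

A=(0,0), D=(5.00,0)
B = A + 1.00·(cos45°, sin45°) = (0.7071, 0.7071)
|BD| = 4.3507
circle(B,10.00) ∩ circle(D,8.00): a=6.3126, h=7.7557
  candidates: C₊=(8.1963,7.3337) cross=33.743; C₋=(5.6753,-7.9714) cross=-33.743
  mode + wants cross > 0 → take C=(8.1963,7.3337) (cross=33.743)
ex = (C−B)/|BC| = (0.7489,0.6627); ey = (-0.6627,0.7489)
P = B + -3.39·ex + -1.06·ey = (-1.1293,-2.3332)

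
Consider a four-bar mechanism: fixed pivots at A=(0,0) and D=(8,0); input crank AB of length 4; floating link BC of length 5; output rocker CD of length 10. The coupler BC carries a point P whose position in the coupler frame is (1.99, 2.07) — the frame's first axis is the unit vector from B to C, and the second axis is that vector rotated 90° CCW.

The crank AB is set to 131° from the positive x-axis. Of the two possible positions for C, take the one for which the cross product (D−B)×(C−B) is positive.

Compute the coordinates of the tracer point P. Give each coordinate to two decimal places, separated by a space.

-2.88 5.88

A=(0,0), D=(8.00,0)
B = A + 4.00·(cos131°, sin131°) = (-2.6242, 3.0188)
|BD| = 11.0448
circle(B,5.00) ∩ circle(D,10.00): a=2.1271, h=4.5250
  candidates: C₊=(0.6587,6.7901) cross=49.977; C₋=(-1.8149,-1.9152) cross=-49.977
  mode + wants cross > 0 → take C=(0.6587,6.7901) (cross=49.977)
ex = (C−B)/|BC| = (0.6566,0.7543); ey = (-0.7543,0.6566)
P = B + 1.99·ex + 2.07·ey = (-2.8789,5.8789)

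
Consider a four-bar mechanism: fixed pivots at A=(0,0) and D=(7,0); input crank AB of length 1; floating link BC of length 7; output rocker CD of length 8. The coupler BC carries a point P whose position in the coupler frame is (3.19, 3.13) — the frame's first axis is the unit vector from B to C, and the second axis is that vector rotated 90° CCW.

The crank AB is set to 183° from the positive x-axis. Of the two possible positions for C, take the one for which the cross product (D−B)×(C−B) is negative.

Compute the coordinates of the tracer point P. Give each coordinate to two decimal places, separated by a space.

3.22 -1.52

A=(0,0), D=(7.00,0)
B = A + 1.00·(cos183°, sin183°) = (-0.9986, -0.0523)
|BD| = 7.9988
circle(B,7.00) ∩ circle(D,8.00): a=3.0618, h=6.2949
  candidates: C₊=(2.0219,6.2625) cross=50.352; C₋=(2.1043,-6.3271) cross=-50.352
  mode - wants cross < 0 → take C=(2.1043,-6.3271) (cross=-50.352)
ex = (C−B)/|BC| = (0.4433,-0.8964); ey = (0.8964,0.4433)
P = B + 3.19·ex + 3.13·ey = (3.2211,-1.5244)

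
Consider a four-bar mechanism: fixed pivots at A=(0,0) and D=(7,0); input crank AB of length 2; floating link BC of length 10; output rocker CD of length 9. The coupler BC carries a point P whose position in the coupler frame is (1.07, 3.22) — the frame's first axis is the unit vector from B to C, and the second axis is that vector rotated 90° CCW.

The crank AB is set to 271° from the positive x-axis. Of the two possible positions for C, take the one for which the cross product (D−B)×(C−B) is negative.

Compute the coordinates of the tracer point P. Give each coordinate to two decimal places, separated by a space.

A=(0,0), D=(7.00,0)
B = A + 2.00·(cos271°, sin271°) = (0.0349, -1.9997)
|BD| = 7.2465
circle(B,10.00) ∩ circle(D,9.00): a=4.9342, h=8.6979
  candidates: C₊=(2.3773,7.7221) cross=63.029; C₋=(7.1778,-8.9982) cross=-63.029
  mode - wants cross < 0 → take C=(7.1778,-8.9982) (cross=-63.029)
ex = (C−B)/|BC| = (0.7143,-0.6999); ey = (0.6999,0.7143)
P = B + 1.07·ex + 3.22·ey = (3.0527,-0.4485)

3.05 -0.45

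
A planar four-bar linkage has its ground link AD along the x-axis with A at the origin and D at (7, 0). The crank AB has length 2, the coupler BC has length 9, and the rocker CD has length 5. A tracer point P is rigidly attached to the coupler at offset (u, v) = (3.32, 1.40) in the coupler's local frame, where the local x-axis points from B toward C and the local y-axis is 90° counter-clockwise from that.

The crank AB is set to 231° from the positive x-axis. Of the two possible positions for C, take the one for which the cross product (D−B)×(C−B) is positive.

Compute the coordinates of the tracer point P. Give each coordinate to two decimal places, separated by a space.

A=(0,0), D=(7.00,0)
B = A + 2.00·(cos231°, sin231°) = (-1.2586, -1.5543)
|BD| = 8.4036
circle(B,9.00) ∩ circle(D,5.00): a=7.5337, h=4.9237
  candidates: C₊=(5.2344,4.6779) cross=41.377; C₋=(7.0558,-4.9997) cross=-41.377
  mode + wants cross > 0 → take C=(5.2344,4.6779) (cross=41.377)
ex = (C−B)/|BC| = (0.7215,0.6925); ey = (-0.6925,0.7215)
P = B + 3.32·ex + 1.40·ey = (0.1671,1.7547)

0.17 1.75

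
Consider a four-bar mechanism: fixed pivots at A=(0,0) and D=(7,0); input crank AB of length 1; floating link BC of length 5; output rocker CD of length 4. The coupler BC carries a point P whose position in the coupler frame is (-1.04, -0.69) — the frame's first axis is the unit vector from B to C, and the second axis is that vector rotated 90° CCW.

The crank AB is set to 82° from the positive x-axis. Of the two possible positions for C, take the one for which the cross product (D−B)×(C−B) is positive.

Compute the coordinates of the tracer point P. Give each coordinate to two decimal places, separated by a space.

A=(0,0), D=(7.00,0)
B = A + 1.00·(cos82°, sin82°) = (0.1392, 0.9903)
|BD| = 6.9319
circle(B,5.00) ∩ circle(D,4.00): a=4.1151, h=2.8400
  candidates: C₊=(4.6178,3.2133) cross=19.687; C₋=(3.8064,-2.4085) cross=-19.687
  mode + wants cross > 0 → take C=(4.6178,3.2133) (cross=19.687)
ex = (C−B)/|BC| = (0.8957,0.4446); ey = (-0.4446,0.8957)
P = B + -1.04·ex + -0.69·ey = (-0.4856,-0.0902)

-0.49 -0.09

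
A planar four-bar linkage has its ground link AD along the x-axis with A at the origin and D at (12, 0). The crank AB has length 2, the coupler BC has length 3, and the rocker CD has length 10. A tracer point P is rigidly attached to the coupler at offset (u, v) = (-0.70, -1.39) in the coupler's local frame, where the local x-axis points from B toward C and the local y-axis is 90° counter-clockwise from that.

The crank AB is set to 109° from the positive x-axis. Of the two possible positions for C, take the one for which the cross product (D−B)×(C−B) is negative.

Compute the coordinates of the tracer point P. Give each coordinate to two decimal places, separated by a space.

-1.91 0.98

A=(0,0), D=(12.00,0)
B = A + 2.00·(cos109°, sin109°) = (-0.6511, 1.8910)
|BD| = 12.7917
circle(B,3.00) ∩ circle(D,10.00): a=2.8388, h=0.9700
  candidates: C₊=(2.2999,2.4307) cross=12.408; C₋=(2.0131,0.5120) cross=-12.408
  mode - wants cross < 0 → take C=(2.0131,0.5120) (cross=-12.408)
ex = (C−B)/|BC| = (0.8881,-0.4597); ey = (0.4597,0.8881)
P = B + -0.70·ex + -1.39·ey = (-1.9118,0.9784)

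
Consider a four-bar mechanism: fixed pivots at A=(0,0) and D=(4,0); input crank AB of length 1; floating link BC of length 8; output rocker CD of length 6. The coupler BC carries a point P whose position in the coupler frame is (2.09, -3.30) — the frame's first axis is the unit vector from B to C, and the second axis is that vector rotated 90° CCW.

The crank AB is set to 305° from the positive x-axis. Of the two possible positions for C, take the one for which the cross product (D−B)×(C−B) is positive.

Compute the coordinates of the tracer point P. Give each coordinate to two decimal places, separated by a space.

4.48 -0.82

A=(0,0), D=(4.00,0)
B = A + 1.00·(cos305°, sin305°) = (0.5736, -0.8192)
|BD| = 3.5230
circle(B,8.00) ∩ circle(D,6.00): a=5.7354, h=5.5772
  candidates: C₊=(4.8550,5.9388) cross=19.648; C₋=(7.4486,-4.9099) cross=-19.648
  mode + wants cross > 0 → take C=(4.8550,5.9388) (cross=19.648)
ex = (C−B)/|BC| = (0.5352,0.8447); ey = (-0.8447,0.5352)
P = B + 2.09·ex + -3.30·ey = (4.4797,-0.8197)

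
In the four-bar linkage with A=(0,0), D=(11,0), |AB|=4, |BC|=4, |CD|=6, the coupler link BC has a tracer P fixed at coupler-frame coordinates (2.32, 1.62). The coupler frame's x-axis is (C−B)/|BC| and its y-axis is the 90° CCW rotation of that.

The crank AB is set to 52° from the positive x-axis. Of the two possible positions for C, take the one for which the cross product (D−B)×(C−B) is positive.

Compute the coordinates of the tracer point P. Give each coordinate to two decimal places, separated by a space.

A=(0,0), D=(11.00,0)
B = A + 4.00·(cos52°, sin52°) = (2.4626, 3.1520)
|BD| = 9.1006
circle(B,4.00) ∩ circle(D,6.00): a=3.4515, h=2.0217
  candidates: C₊=(6.4007,3.8531) cross=18.398; C₋=(5.0003,0.0601) cross=-18.398
  mode + wants cross > 0 → take C=(6.4007,3.8531) (cross=18.398)
ex = (C−B)/|BC| = (0.9845,0.1753); ey = (-0.1753,0.9845)
P = B + 2.32·ex + 1.62·ey = (4.4628,5.1536)

4.46 5.15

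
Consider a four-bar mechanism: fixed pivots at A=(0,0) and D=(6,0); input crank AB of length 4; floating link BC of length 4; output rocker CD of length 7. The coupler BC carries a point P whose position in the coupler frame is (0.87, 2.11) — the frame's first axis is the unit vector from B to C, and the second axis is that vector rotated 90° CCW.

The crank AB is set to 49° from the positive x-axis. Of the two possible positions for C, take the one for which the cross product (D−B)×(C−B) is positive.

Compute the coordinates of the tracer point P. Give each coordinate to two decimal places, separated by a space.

0.98 4.61

A=(0,0), D=(6.00,0)
B = A + 4.00·(cos49°, sin49°) = (2.6242, 3.0188)
|BD| = 4.5287
circle(B,4.00) ∩ circle(D,7.00): a=-1.3791, h=3.7548
  candidates: C₊=(4.0992,6.7370) cross=17.004; C₋=(-0.9067,1.1393) cross=-17.004
  mode + wants cross > 0 → take C=(4.0992,6.7370) (cross=17.004)
ex = (C−B)/|BC| = (0.3687,0.9295); ey = (-0.9295,0.3687)
P = B + 0.87·ex + 2.11·ey = (0.9837,4.6056)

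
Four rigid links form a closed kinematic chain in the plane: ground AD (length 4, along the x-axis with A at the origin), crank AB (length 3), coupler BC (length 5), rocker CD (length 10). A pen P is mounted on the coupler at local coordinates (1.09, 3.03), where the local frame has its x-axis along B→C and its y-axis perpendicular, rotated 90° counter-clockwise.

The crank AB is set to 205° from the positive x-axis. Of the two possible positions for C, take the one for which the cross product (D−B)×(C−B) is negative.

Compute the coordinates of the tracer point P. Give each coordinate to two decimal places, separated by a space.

-0.03 -3.05

A=(0,0), D=(4.00,0)
B = A + 3.00·(cos205°, sin205°) = (-2.7189, -1.2679)
|BD| = 6.8375
circle(B,5.00) ∩ circle(D,10.00): a=-2.0657, h=4.5533
  candidates: C₊=(-5.5931,2.8235) cross=31.133; C₋=(-3.9045,-6.1253) cross=-31.133
  mode - wants cross < 0 → take C=(-3.9045,-6.1253) (cross=-31.133)
ex = (C−B)/|BC| = (-0.2371,-0.9715); ey = (0.9715,-0.2371)
P = B + 1.09·ex + 3.03·ey = (-0.0338,-3.0452)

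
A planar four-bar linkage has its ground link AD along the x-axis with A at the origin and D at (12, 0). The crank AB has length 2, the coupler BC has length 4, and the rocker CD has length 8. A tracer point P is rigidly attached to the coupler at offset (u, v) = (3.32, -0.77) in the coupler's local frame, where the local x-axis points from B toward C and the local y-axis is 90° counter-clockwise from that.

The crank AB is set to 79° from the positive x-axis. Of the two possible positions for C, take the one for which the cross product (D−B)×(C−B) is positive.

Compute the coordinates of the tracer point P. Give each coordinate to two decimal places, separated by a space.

3.76 1.54

A=(0,0), D=(12.00,0)
B = A + 2.00·(cos79°, sin79°) = (0.3816, 1.9633)
|BD| = 11.7831
circle(B,4.00) ∩ circle(D,8.00): a=3.8547, h=1.0682
  candidates: C₊=(4.3604,2.3743) cross=12.587; C₋=(4.0045,0.2677) cross=-12.587
  mode + wants cross > 0 → take C=(4.3604,2.3743) (cross=12.587)
ex = (C−B)/|BC| = (0.9947,0.1028); ey = (-0.1028,0.9947)
P = B + 3.32·ex + -0.77·ey = (3.7632,1.5385)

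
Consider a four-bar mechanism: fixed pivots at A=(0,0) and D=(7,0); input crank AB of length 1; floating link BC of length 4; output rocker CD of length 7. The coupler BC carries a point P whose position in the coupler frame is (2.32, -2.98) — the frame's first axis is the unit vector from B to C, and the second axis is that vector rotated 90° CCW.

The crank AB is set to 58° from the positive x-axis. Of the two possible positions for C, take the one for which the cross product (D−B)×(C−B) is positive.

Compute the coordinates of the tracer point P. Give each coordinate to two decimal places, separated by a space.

A=(0,0), D=(7.00,0)
B = A + 1.00·(cos58°, sin58°) = (0.5299, 0.8480)
|BD| = 6.5254
circle(B,4.00) ∩ circle(D,7.00): a=0.7341, h=3.9321
  candidates: C₊=(1.7688,4.6513) cross=25.658; C₋=(0.7468,-3.1461) cross=-25.658
  mode + wants cross > 0 → take C=(1.7688,4.6513) (cross=25.658)
ex = (C−B)/|BC| = (0.3097,0.9508); ey = (-0.9508,0.3097)
P = B + 2.32·ex + -2.98·ey = (4.0820,2.1310)

4.08 2.13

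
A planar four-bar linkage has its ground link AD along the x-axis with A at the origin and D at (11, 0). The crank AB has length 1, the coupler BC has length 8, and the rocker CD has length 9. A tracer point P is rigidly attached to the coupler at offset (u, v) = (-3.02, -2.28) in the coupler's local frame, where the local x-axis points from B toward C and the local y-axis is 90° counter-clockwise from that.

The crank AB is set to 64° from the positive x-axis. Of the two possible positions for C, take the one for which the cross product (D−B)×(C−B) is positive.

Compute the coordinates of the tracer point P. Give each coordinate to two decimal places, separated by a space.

A=(0,0), D=(11.00,0)
B = A + 1.00·(cos64°, sin64°) = (0.4384, 0.8988)
|BD| = 10.5998
circle(B,8.00) ∩ circle(D,9.00): a=4.4980, h=6.6157
  candidates: C₊=(5.4811,7.1093) cross=70.126; C₋=(4.3592,-6.0745) cross=-70.126
  mode + wants cross > 0 → take C=(5.4811,7.1093) (cross=70.126)
ex = (C−B)/|BC| = (0.6303,0.7763); ey = (-0.7763,0.6303)
P = B + -3.02·ex + -2.28·ey = (0.3047,-2.8829)

0.30 -2.88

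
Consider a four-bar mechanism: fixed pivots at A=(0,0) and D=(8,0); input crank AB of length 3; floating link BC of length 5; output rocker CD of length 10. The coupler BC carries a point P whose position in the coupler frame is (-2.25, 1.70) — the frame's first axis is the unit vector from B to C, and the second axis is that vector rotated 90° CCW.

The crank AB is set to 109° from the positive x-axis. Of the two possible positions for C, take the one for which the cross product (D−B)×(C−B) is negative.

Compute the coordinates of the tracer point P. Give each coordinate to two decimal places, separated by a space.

A=(0,0), D=(8.00,0)
B = A + 3.00·(cos109°, sin109°) = (-0.9767, 2.8366)
|BD| = 9.4142
circle(B,5.00) ∩ circle(D,10.00): a=0.7238, h=4.9473
  candidates: C₊=(1.2041,7.3359) cross=46.575; C₋=(-1.7772,-2.0989) cross=-46.575
  mode - wants cross < 0 → take C=(-1.7772,-2.0989) (cross=-46.575)
ex = (C−B)/|BC| = (-0.1601,-0.9871); ey = (0.9871,-0.1601)
P = B + -2.25·ex + 1.70·ey = (1.0616,4.7853)

1.06 4.79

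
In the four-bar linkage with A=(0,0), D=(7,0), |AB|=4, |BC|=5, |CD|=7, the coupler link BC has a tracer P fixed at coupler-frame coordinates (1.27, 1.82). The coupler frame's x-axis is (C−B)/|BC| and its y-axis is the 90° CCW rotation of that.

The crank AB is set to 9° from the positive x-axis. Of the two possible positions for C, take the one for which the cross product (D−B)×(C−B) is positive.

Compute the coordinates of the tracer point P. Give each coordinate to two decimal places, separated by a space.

1.85 1.35

A=(0,0), D=(7.00,0)
B = A + 4.00·(cos9°, sin9°) = (3.9508, 0.6257)
|BD| = 3.1128
circle(B,5.00) ∩ circle(D,7.00): a=-2.2987, h=4.4403
  candidates: C₊=(2.5916,5.4375) cross=13.822; C₋=(0.8064,-3.2618) cross=-13.822
  mode + wants cross > 0 → take C=(2.5916,5.4375) (cross=13.822)
ex = (C−B)/|BC| = (-0.2718,0.9623); ey = (-0.9623,-0.2718)
P = B + 1.27·ex + 1.82·ey = (1.8541,1.3532)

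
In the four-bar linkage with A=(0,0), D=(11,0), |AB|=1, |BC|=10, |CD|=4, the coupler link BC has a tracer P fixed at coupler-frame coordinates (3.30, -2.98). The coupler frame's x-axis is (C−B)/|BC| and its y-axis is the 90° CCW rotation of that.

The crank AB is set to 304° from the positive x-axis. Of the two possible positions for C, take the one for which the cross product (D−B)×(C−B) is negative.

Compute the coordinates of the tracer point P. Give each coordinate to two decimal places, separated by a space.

2.79 -4.68

A=(0,0), D=(11.00,0)
B = A + 1.00·(cos304°, sin304°) = (0.5592, -0.8290)
|BD| = 10.4737
circle(B,10.00) ∩ circle(D,4.00): a=9.2469, h=3.8072
  candidates: C₊=(9.4757,3.6982) cross=39.876; C₋=(10.0784,-3.8924) cross=-39.876
  mode - wants cross < 0 → take C=(10.0784,-3.8924) (cross=-39.876)
ex = (C−B)/|BC| = (0.9519,-0.3063); ey = (0.3063,0.9519)
P = B + 3.30·ex + -2.98·ey = (2.7877,-4.6767)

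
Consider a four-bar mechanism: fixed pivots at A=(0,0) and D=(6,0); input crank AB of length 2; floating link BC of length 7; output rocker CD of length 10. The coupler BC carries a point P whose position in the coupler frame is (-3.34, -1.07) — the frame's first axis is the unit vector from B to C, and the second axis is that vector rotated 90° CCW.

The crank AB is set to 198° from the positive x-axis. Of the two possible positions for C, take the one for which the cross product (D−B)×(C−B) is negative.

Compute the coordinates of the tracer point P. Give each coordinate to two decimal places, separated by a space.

A=(0,0), D=(6.00,0)
B = A + 2.00·(cos198°, sin198°) = (-1.9021, -0.6180)
|BD| = 7.9262
circle(B,7.00) ∩ circle(D,10.00): a=0.7460, h=6.9601
  candidates: C₊=(-1.7011,6.3791) cross=55.168; C₋=(-0.6157,-7.4988) cross=-55.168
  mode - wants cross < 0 → take C=(-0.6157,-7.4988) (cross=-55.168)
ex = (C−B)/|BC| = (0.1838,-0.9830); ey = (0.9830,0.1838)
P = B + -3.34·ex + -1.07·ey = (-3.5677,2.4684)

-3.57 2.47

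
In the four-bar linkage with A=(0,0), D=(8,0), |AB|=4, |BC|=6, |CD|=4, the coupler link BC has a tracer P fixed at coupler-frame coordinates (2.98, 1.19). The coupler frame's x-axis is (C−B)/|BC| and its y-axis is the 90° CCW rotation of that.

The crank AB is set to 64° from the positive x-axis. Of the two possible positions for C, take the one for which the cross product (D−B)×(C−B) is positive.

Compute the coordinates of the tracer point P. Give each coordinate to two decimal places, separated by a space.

A=(0,0), D=(8.00,0)
B = A + 4.00·(cos64°, sin64°) = (1.7535, 3.5952)
|BD| = 7.2072
circle(B,6.00) ∩ circle(D,4.00): a=4.9911, h=3.3300
  candidates: C₊=(7.7404,3.9916) cross=24.000; C₋=(4.4182,-1.7806) cross=-24.000
  mode + wants cross > 0 → take C=(7.7404,3.9916) (cross=24.000)
ex = (C−B)/|BC| = (0.9978,0.0661); ey = (-0.0661,0.9978)
P = B + 2.98·ex + 1.19·ey = (4.6484,4.9794)

4.65 4.98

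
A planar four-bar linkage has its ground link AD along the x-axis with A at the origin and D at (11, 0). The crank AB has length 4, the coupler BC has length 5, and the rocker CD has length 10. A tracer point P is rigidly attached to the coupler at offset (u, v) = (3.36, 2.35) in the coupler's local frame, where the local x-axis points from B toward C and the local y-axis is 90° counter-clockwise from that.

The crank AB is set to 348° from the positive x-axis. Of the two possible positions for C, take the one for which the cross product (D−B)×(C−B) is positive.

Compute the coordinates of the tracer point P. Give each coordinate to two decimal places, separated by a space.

0.31 1.13

A=(0,0), D=(11.00,0)
B = A + 4.00·(cos348°, sin348°) = (3.9126, -0.8316)
|BD| = 7.1360
circle(B,5.00) ∩ circle(D,10.00): a=-1.6870, h=4.7068
  candidates: C₊=(1.6885,3.6465) cross=33.588; C₋=(2.7856,-5.7030) cross=-33.588
  mode + wants cross > 0 → take C=(1.6885,3.6465) (cross=33.588)
ex = (C−B)/|BC| = (-0.4448,0.8956); ey = (-0.8956,-0.4448)
P = B + 3.36·ex + 2.35·ey = (0.3133,1.1324)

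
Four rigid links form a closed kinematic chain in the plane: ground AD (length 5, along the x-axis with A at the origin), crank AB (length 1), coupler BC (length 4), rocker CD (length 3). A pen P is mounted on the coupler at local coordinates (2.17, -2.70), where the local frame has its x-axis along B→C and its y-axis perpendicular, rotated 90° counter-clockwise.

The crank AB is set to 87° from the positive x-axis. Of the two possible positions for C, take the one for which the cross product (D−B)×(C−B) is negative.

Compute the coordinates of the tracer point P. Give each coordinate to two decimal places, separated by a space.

A=(0,0), D=(5.00,0)
B = A + 1.00·(cos87°, sin87°) = (0.0523, 0.9986)
|BD| = 5.0474
circle(B,4.00) ∩ circle(D,3.00): a=3.2171, h=2.3770
  candidates: C₊=(3.6762,2.6921) cross=11.998; C₋=(2.7356,-1.9679) cross=-11.998
  mode - wants cross < 0 → take C=(2.7356,-1.9679) (cross=-11.998)
ex = (C−B)/|BC| = (0.6708,-0.7416); ey = (0.7416,0.6708)
P = B + 2.17·ex + -2.70·ey = (-0.4944,-2.4219)

-0.49 -2.42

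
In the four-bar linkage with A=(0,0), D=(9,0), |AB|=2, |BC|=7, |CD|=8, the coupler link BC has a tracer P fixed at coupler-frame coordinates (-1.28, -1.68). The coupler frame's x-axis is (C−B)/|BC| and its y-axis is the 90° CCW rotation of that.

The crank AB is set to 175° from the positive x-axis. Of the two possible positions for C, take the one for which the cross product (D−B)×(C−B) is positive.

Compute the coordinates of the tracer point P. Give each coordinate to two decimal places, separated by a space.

A=(0,0), D=(9.00,0)
B = A + 2.00·(cos175°, sin175°) = (-1.9924, 0.1743)
|BD| = 10.9938
circle(B,7.00) ∩ circle(D,8.00): a=4.8147, h=5.0812
  candidates: C₊=(2.9023,5.1786) cross=55.862; C₋=(2.7411,-4.9826) cross=-55.862
  mode + wants cross > 0 → take C=(2.9023,5.1786) (cross=55.862)
ex = (C−B)/|BC| = (0.6992,0.7149); ey = (-0.7149,0.6992)
P = B + -1.28·ex + -1.68·ey = (-1.6864,-1.9155)

-1.69 -1.92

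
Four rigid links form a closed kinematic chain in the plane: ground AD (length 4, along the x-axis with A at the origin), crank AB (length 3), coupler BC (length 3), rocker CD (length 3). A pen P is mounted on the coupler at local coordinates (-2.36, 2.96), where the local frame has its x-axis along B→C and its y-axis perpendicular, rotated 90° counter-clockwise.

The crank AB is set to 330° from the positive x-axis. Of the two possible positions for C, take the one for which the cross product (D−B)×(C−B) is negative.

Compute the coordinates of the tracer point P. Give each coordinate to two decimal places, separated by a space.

A=(0,0), D=(4.00,0)
B = A + 3.00·(cos330°, sin330°) = (2.5981, -1.5000)
|BD| = 2.0531
circle(B,3.00) ∩ circle(D,3.00): a=1.0266, h=2.8189
  candidates: C₊=(1.2396,1.1748) cross=5.788; C₋=(5.3585,-2.6748) cross=-5.788
  mode - wants cross < 0 → take C=(5.3585,-2.6748) (cross=-5.788)
ex = (C−B)/|BC| = (0.9201,-0.3916); ey = (0.3916,0.9201)
P = B + -2.36·ex + 2.96·ey = (1.5857,2.1478)

1.59 2.15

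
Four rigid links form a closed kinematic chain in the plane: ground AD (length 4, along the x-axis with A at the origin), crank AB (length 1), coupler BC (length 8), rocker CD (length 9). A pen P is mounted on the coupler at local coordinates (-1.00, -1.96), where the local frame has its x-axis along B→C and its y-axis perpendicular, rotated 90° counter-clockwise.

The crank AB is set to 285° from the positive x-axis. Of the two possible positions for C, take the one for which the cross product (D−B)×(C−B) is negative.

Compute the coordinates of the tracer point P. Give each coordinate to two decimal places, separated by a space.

-1.87 -0.42

A=(0,0), D=(4.00,0)
B = A + 1.00·(cos285°, sin285°) = (0.2588, -0.9659)
|BD| = 3.8639
circle(B,8.00) ∩ circle(D,9.00): a=-0.2679, h=7.9955
  candidates: C₊=(-1.9994,6.7087) cross=30.894; C₋=(1.9982,-8.7746) cross=-30.894
  mode - wants cross < 0 → take C=(1.9982,-8.7746) (cross=-30.894)
ex = (C−B)/|BC| = (0.2174,-0.9761); ey = (0.9761,0.2174)
P = B + -1.00·ex + -1.96·ey = (-1.8717,-0.4160)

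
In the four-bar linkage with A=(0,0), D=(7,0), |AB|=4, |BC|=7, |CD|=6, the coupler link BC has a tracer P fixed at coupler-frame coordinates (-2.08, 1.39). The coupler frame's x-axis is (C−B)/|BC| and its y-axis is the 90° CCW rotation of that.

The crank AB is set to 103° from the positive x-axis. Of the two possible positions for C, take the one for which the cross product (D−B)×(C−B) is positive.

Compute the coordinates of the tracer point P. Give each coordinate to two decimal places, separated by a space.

A=(0,0), D=(7.00,0)
B = A + 4.00·(cos103°, sin103°) = (-0.8998, 3.8975)
|BD| = 8.8089
circle(B,7.00) ∩ circle(D,6.00): a=5.1424, h=4.7493
  candidates: C₊=(5.8132,5.8814) cross=41.837; C₋=(1.6105,-2.6369) cross=-41.837
  mode + wants cross > 0 → take C=(5.8132,5.8814) (cross=41.837)
ex = (C−B)/|BC| = (0.9590,0.2834); ey = (-0.2834,0.9590)
P = B + -2.08·ex + 1.39·ey = (-3.2885,4.6410)

-3.29 4.64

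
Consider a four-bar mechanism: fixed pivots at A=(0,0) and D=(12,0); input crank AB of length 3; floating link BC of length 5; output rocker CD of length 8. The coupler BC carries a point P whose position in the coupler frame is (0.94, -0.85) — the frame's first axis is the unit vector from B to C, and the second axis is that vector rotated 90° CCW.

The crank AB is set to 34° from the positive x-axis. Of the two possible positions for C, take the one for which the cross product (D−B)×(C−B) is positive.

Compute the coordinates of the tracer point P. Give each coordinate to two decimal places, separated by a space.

3.75 1.76

A=(0,0), D=(12.00,0)
B = A + 3.00·(cos34°, sin34°) = (2.4871, 1.6776)
|BD| = 9.6597
circle(B,5.00) ∩ circle(D,8.00): a=2.8111, h=4.1349
  candidates: C₊=(5.9736,5.2615) cross=39.942; C₋=(4.5374,-2.8827) cross=-39.942
  mode + wants cross > 0 → take C=(5.9736,5.2615) (cross=39.942)
ex = (C−B)/|BC| = (0.6973,0.7168); ey = (-0.7168,0.6973)
P = B + 0.94·ex + -0.85·ey = (3.7518,1.7586)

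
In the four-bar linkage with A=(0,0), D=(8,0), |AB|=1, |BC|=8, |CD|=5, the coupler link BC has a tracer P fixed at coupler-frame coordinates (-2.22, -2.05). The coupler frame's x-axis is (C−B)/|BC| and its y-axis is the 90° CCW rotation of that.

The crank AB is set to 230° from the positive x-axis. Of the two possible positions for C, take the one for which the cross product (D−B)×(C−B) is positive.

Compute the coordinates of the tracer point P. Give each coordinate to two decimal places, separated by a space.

A=(0,0), D=(8.00,0)
B = A + 1.00·(cos230°, sin230°) = (-0.6428, -0.7660)
|BD| = 8.6767
circle(B,8.00) ∩ circle(D,5.00): a=6.5857, h=4.5418
  candidates: C₊=(5.5162,4.3395) cross=39.408; C₋=(6.3182,-4.7087) cross=-39.408
  mode + wants cross > 0 → take C=(5.5162,4.3395) (cross=39.408)
ex = (C−B)/|BC| = (0.7699,0.6382); ey = (-0.6382,0.7699)
P = B + -2.22·ex + -2.05·ey = (-1.0436,-3.7611)

-1.04 -3.76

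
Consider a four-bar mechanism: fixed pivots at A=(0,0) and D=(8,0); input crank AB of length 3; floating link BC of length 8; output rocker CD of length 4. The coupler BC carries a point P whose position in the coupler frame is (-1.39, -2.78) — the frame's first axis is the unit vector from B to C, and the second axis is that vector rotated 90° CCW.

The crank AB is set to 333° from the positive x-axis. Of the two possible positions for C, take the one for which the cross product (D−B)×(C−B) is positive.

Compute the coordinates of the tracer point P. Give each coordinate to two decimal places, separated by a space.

3.48 -4.36

A=(0,0), D=(8.00,0)
B = A + 3.00·(cos333°, sin333°) = (2.6730, -1.3620)
|BD| = 5.4983
circle(B,8.00) ∩ circle(D,4.00): a=7.1141, h=3.6591
  candidates: C₊=(8.6590,3.9453) cross=20.119; C₋=(10.4718,-3.1449) cross=-20.119
  mode + wants cross > 0 → take C=(8.6590,3.9453) (cross=20.119)
ex = (C−B)/|BC| = (0.7483,0.6634); ey = (-0.6634,0.7483)
P = B + -1.39·ex + -2.78·ey = (3.4772,-4.3643)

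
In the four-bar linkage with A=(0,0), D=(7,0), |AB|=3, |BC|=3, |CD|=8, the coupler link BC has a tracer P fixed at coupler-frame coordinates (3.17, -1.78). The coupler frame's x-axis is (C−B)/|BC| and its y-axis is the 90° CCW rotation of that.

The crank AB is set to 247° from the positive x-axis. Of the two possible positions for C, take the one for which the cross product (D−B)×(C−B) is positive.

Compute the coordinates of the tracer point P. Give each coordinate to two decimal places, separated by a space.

A=(0,0), D=(7.00,0)
B = A + 3.00·(cos247°, sin247°) = (-1.1722, -2.7615)
|BD| = 8.6262
circle(B,3.00) ∩ circle(D,8.00): a=1.1251, h=2.7810
  candidates: C₊=(-0.9966,0.2333) cross=23.990; C₋=(0.7840,-5.0360) cross=-23.990
  mode + wants cross > 0 → take C=(-0.9966,0.2333) (cross=23.990)
ex = (C−B)/|BC| = (0.0585,0.9983); ey = (-0.9983,0.0585)
P = B + 3.17·ex + -1.78·ey = (0.7903,0.2989)

0.79 0.30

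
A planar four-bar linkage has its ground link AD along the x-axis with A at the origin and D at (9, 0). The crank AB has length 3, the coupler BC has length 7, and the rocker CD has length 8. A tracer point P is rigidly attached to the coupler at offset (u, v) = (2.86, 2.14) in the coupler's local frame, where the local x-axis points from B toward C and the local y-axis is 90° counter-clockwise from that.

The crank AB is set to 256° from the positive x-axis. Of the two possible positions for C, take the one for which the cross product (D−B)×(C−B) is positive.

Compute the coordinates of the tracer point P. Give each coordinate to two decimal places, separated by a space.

-1.66 0.54

A=(0,0), D=(9.00,0)
B = A + 3.00·(cos256°, sin256°) = (-0.7258, -2.9109)
|BD| = 10.1520
circle(B,7.00) ∩ circle(D,8.00): a=4.3372, h=5.4944
  candidates: C₊=(1.8540,3.5964) cross=55.779; C₋=(5.0048,-6.9310) cross=-55.779
  mode + wants cross > 0 → take C=(1.8540,3.5964) (cross=55.779)
ex = (C−B)/|BC| = (0.3685,0.9296); ey = (-0.9296,0.3685)
P = B + 2.86·ex + 2.14·ey = (-1.6611,0.5365)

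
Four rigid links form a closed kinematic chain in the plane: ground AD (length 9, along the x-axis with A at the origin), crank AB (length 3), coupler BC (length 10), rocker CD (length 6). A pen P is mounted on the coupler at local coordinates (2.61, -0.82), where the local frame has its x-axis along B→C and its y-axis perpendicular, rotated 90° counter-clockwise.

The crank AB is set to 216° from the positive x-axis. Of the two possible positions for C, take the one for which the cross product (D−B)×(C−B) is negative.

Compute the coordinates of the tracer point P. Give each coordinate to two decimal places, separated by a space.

A=(0,0), D=(9.00,0)
B = A + 3.00·(cos216°, sin216°) = (-2.4271, -1.7634)
|BD| = 11.5623
circle(B,10.00) ∩ circle(D,6.00): a=8.5488, h=5.1883
  candidates: C₊=(5.2304,4.6680) cross=59.989; C₋=(6.8130,-5.5872) cross=-59.989
  mode - wants cross < 0 → take C=(6.8130,-5.5872) (cross=-59.989)
ex = (C−B)/|BC| = (0.9240,-0.3824); ey = (0.3824,0.9240)
P = B + 2.61·ex + -0.82·ey = (-0.3290,-3.5191)

-0.33 -3.52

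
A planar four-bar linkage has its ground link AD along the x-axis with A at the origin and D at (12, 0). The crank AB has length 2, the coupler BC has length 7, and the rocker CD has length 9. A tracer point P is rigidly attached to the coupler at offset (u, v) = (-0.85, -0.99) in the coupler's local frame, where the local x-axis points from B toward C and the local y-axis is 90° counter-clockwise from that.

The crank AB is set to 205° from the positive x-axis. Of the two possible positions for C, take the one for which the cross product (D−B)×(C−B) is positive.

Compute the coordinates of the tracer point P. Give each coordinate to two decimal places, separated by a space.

A=(0,0), D=(12.00,0)
B = A + 2.00·(cos205°, sin205°) = (-1.8126, -0.8452)
|BD| = 13.8385
circle(B,7.00) ∩ circle(D,9.00): a=5.7630, h=3.9734
  candidates: C₊=(3.6970,3.4727) cross=54.985; C₋=(4.1823,-4.4592) cross=-54.985
  mode + wants cross > 0 → take C=(3.6970,3.4727) (cross=54.985)
ex = (C−B)/|BC| = (0.7871,0.6168); ey = (-0.6168,0.7871)
P = B + -0.85·ex + -0.99·ey = (-1.8710,-2.1488)

-1.87 -2.15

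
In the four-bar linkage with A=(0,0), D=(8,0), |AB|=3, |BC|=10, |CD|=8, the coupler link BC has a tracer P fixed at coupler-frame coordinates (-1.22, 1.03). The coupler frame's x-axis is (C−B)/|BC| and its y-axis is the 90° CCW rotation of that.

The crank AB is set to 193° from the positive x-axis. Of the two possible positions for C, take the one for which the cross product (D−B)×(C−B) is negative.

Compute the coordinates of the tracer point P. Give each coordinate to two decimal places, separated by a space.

-3.17 0.90

A=(0,0), D=(8.00,0)
B = A + 3.00·(cos193°, sin193°) = (-2.9231, -0.6749)
|BD| = 10.9439
circle(B,10.00) ∩ circle(D,8.00): a=7.1167, h=7.0251
  candidates: C₊=(3.7469,6.7758) cross=76.883; C₋=(4.6133,-7.2478) cross=-76.883
  mode - wants cross < 0 → take C=(4.6133,-7.2478) (cross=-76.883)
ex = (C−B)/|BC| = (0.7536,-0.6573); ey = (0.6573,0.7536)
P = B + -1.22·ex + 1.03·ey = (-3.1655,0.9033)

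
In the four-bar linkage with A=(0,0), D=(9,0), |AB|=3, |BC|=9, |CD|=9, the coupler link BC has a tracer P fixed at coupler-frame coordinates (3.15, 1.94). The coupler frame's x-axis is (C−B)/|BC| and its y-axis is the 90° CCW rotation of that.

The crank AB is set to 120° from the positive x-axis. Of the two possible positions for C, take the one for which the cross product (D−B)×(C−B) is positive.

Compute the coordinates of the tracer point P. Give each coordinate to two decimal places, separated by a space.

A=(0,0), D=(9.00,0)
B = A + 3.00·(cos120°, sin120°) = (-1.5000, 2.5981)
|BD| = 10.8167
circle(B,9.00) ∩ circle(D,9.00): a=5.4083, h=7.1937
  candidates: C₊=(5.4779,8.2822) cross=77.812; C₋=(2.0221,-5.6841) cross=-77.812
  mode + wants cross > 0 → take C=(5.4779,8.2822) (cross=77.812)
ex = (C−B)/|BC| = (0.7753,0.6316); ey = (-0.6316,0.7753)
P = B + 3.15·ex + 1.94·ey = (-0.2830,6.0916)

-0.28 6.09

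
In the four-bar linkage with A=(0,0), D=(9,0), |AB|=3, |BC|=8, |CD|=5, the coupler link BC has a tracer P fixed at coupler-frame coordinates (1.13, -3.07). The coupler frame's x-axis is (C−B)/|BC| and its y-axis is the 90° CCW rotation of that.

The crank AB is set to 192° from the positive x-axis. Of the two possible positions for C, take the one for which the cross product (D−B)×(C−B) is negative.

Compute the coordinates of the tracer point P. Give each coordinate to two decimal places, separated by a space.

A=(0,0), D=(9.00,0)
B = A + 3.00·(cos192°, sin192°) = (-2.9344, -0.6237)
|BD| = 11.9507
circle(B,8.00) ∩ circle(D,5.00): a=7.6071, h=2.4764
  candidates: C₊=(4.5330,2.2463) cross=29.595; C₋=(4.7915,-2.6997) cross=-29.595
  mode - wants cross < 0 → take C=(4.7915,-2.6997) (cross=-29.595)
ex = (C−B)/|BC| = (0.9657,-0.2595); ey = (0.2595,0.9657)
P = B + 1.13·ex + -3.07·ey = (-2.6398,-3.8818)

-2.64 -3.88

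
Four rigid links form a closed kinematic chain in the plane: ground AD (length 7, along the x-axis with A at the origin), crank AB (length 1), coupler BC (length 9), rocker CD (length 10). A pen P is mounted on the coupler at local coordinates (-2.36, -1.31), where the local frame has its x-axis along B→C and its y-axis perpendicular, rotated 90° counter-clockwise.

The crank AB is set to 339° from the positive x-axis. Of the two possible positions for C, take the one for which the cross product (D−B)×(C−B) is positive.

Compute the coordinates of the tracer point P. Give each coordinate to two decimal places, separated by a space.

1.99 -2.84

A=(0,0), D=(7.00,0)
B = A + 1.00·(cos339°, sin339°) = (0.9336, -0.3584)
|BD| = 6.0770
circle(B,9.00) ∩ circle(D,10.00): a=1.4752, h=8.8783
  candidates: C₊=(1.8827,8.5914) cross=53.953; C₋=(2.9298,-9.1342) cross=-53.953
  mode + wants cross > 0 → take C=(1.8827,8.5914) (cross=53.953)
ex = (C−B)/|BC| = (0.1055,0.9944); ey = (-0.9944,0.1055)
P = B + -2.36·ex + -1.31·ey = (1.9874,-2.8434)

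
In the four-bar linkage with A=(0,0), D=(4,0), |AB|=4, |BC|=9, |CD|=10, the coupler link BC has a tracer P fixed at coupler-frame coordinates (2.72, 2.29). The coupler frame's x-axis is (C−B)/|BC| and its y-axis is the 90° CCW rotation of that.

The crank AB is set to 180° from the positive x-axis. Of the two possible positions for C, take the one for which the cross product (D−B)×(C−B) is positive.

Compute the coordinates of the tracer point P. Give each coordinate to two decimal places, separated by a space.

A=(0,0), D=(4.00,0)
B = A + 4.00·(cos180°, sin180°) = (-4.0000, 0.0000)
|BD| = 8.0000
circle(B,9.00) ∩ circle(D,10.00): a=2.8125, h=8.5493
  candidates: C₊=(-1.1875,8.5493) cross=68.394; C₋=(-1.1875,-8.5493) cross=-68.394
  mode + wants cross > 0 → take C=(-1.1875,8.5493) (cross=68.394)
ex = (C−B)/|BC| = (0.3125,0.9499); ey = (-0.9499,0.3125)
P = B + 2.72·ex + 2.29·ey = (-5.3253,3.2994)

-5.33 3.30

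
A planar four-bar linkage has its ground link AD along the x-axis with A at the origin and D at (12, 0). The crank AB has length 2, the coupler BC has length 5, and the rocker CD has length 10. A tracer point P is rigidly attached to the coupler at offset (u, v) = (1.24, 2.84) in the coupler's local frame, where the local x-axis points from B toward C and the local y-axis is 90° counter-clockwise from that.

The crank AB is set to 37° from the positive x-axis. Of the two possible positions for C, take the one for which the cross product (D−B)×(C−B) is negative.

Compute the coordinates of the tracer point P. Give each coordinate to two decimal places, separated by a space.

4.64 0.62

A=(0,0), D=(12.00,0)
B = A + 2.00·(cos37°, sin37°) = (1.5973, 1.2036)
|BD| = 10.4721
circle(B,5.00) ∩ circle(D,10.00): a=1.6551, h=4.7181
  candidates: C₊=(3.7837,5.7002) cross=49.409; C₋=(2.6992,-3.6734) cross=-49.409
  mode - wants cross < 0 → take C=(2.6992,-3.6734) (cross=-49.409)
ex = (C−B)/|BC| = (0.2204,-0.9754); ey = (0.9754,0.2204)
P = B + 1.24·ex + 2.84·ey = (4.6407,0.6200)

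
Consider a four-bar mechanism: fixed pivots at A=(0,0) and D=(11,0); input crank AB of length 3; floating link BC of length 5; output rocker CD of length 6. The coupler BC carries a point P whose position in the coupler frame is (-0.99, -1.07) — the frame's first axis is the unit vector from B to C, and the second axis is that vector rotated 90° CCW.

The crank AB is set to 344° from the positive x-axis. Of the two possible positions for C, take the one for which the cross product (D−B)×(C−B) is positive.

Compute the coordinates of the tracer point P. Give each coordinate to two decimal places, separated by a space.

A=(0,0), D=(11.00,0)
B = A + 3.00·(cos344°, sin344°) = (2.8838, -0.8269)
|BD| = 8.1582
circle(B,5.00) ∩ circle(D,6.00): a=3.4049, h=3.6615
  candidates: C₊=(5.9001,3.1608) cross=29.871; C₋=(6.6423,-4.1244) cross=-29.871
  mode + wants cross > 0 → take C=(5.9001,3.1608) (cross=29.871)
ex = (C−B)/|BC| = (0.6033,0.7975); ey = (-0.7975,0.6033)
P = B + -0.99·ex + -1.07·ey = (3.1399,-2.2620)

3.14 -2.26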